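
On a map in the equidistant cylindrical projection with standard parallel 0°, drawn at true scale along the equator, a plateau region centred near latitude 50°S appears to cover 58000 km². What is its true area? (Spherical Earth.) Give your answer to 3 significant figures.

37300 km²

Plate carrée maps x = Rλ, y = Rφ. The meridian scale is h = 1 and the parallel scale is k = 1/cos φ = sec φ.
Areal scale = h·k = 1 × sec φ; at 50°, h = 1.000, k = 1.556, so h·k = 1.556.
True area = apparent / (areal scale) = 58000 / 1.556 ≈ 37300 km².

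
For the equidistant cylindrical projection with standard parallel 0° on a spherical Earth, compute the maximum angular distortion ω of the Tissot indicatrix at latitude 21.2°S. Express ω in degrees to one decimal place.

4.0°

Plate carrée maps x = Rλ, y = Rφ. The meridian scale is h = 1 and the parallel scale is k = 1/cos φ = sec φ.
At 21.2°: h = 1.000, k = 1.073; principal scales a = 1.073, b = 1.000.
sin(ω/2) = (a − b)/(a + b) = 0.07259/2.073 = 0.03502, so ω = 2 arcsin(0.03502) ≈ 4.0°.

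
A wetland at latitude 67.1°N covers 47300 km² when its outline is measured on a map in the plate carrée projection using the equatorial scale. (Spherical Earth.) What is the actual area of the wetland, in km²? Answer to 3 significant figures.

Plate carrée maps x = Rλ, y = Rφ. The meridian scale is h = 1 and the parallel scale is k = 1/cos φ = sec φ.
Areal scale = h·k = 1 × sec φ; at 67.1°, h = 1.000, k = 2.570, so h·k = 2.570.
True area = apparent / (areal scale) = 47300 / 2.570 ≈ 18400 km².

18400 km²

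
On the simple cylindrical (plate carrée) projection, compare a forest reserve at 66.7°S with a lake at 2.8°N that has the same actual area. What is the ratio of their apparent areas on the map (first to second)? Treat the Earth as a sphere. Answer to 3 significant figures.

Plate carrée maps x = Rλ, y = Rφ. The meridian scale is h = 1 and the parallel scale is k = 1/cos φ = sec φ.
Areal scale at 66.7°: h·k = 1.000 × 2.528 = 2.528.
Areal scale at 2.8°: h·k = 1.000 × 1.001 = 1.001.
Ratio = 2.528/1.001 ≈ 2.53.

2.53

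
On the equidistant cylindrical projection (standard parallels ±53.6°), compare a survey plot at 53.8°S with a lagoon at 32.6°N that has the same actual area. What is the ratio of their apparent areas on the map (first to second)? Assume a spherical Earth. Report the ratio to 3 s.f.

1.43

The equidistant cylindrical projection with φ₀ = 53.6° has h = 1 (meridians true) and k = cos φ₀ / cos φ along parallels.
Areal scale at 53.8°: h·k = 1.000 × 1.005 = 1.005.
Areal scale at 32.6°: h·k = 1.000 × 0.7044 = 0.7044.
Ratio = 1.005/0.7044 ≈ 1.43.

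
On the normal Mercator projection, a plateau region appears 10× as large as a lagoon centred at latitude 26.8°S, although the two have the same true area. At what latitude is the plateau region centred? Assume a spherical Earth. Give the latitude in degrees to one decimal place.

Mercator areal scale is sec²φ, so apparent-area ratio = sec²φ₁ / sec²φ₂ = cos²φ₂ / cos²φ₁.
cos²φ₂ / cos²φ₁ = 10  ⇒  cos φ₁ = cos 26.8° / √10 = 0.8926/3.162 = 0.2823.
φ₁ = arccos(0.2823) ≈ 73.6°.

73.6°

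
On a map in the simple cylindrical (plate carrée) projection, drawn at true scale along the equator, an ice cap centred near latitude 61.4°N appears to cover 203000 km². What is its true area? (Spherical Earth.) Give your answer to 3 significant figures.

97200 km²

Plate carrée maps x = Rλ, y = Rφ. The meridian scale is h = 1 and the parallel scale is k = 1/cos φ = sec φ.
Areal scale = h·k = 1 × sec φ; at 61.4°, h = 1.000, k = 2.089, so h·k = 2.089.
True area = apparent / (areal scale) = 203000 / 2.089 ≈ 97200 km².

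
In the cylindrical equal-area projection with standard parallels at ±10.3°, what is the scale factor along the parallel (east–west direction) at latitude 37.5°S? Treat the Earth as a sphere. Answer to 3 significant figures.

Cylindrical equal-area (φ₀ = 10.3°): h = cos φ / cos 10.3° along meridians, k = cos 10.3° / cos φ along parallels; h·k = 1.
k = cos 10.3° / cos 37.5° = 0.9839/0.7934 = 1.240.

1.24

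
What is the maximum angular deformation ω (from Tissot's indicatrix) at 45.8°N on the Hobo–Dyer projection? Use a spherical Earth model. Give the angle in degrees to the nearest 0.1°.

Hobo–Dyer is a cylindrical equal-area projection with standard parallels at ±37.5°. A cylindrical equal-area projection with standard parallel φ₀ has meridian scale h = cos φ / cos φ₀ and parallel scale k = cos φ₀ / cos φ (so areas are preserved, h·k = 1).
At 45.8°: h = 0.8788, k = 1.138; principal scales a = 1.138, b = 0.8788.
sin(ω/2) = (a − b)/(a + b) = 0.2592/2.017 = 0.1285, so ω = 2 arcsin(0.1285) ≈ 14.8°.

14.8°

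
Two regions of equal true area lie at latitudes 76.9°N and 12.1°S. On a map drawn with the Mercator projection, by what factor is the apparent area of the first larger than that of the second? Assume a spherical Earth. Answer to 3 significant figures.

On Mercator, area is exaggerated by sec²φ = 1/cos²φ.
At 76.9°: sec²(76.9°) = 1/0.2267² = 19.47.
At 12.1°: sec²(12.1°) = 1/0.9778² = 1.046.
Ratio = 19.47/1.046 = cos²(12.1°)/cos²(76.9°) ≈ 18.6.

18.6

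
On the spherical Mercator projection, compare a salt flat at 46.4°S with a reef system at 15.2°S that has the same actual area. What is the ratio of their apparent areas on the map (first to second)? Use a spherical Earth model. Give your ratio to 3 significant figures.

1.96

On Mercator, area is exaggerated by sec²φ = 1/cos²φ.
At 46.4°: sec²(46.4°) = 1/0.6896² = 2.103.
At 15.2°: sec²(15.2°) = 1/0.9650² = 1.074.
Ratio = 2.103/1.074 = cos²(15.2°)/cos²(46.4°) ≈ 1.96.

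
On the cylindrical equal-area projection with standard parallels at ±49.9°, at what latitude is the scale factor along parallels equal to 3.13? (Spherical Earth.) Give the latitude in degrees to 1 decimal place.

For cylindrical equal-area with standard parallel φ₀, h = cos φ / cos φ₀ and k = cos φ₀ / cos φ, so h·k = 1.
k = cos φ₀ / cos φ = 3.13  ⇒  cos φ = cos 49.9° / 3.13 = 0.2058.
φ = arccos(0.2058) ≈ 78.1°.

78.1°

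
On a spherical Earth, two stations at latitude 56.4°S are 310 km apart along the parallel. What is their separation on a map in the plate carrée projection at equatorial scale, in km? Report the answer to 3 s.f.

In the plate carrée (x = Rλ, y = Rφ), meridians are true-scale (h = 1) and parallels are stretched by k = sec φ.
Along the parallel, k = sec 56.4° = 1/0.5534 = 1.807.
Map distance = 310 × 1.807 ≈ 560 km.

560 km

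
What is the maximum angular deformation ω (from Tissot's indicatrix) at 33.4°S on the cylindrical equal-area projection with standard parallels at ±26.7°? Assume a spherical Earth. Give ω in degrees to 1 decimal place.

Cylindrical equal-area (φ₀ = 26.7°): h = cos φ / cos 26.7° along meridians, k = cos 26.7° / cos φ along parallels; h·k = 1.
At 33.4°: h = 0.9345, k = 1.070; principal scales a = 1.070, b = 0.9345.
sin(ω/2) = (a − b)/(a + b) = 0.1356/2.005 = 0.06765, so ω = 2 arcsin(0.06765) ≈ 7.8°.

7.8°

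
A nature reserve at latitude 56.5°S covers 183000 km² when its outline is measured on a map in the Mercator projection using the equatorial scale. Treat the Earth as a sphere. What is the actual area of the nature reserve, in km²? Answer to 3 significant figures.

55700 km²

Mercator is conformal, so the point scale is isotropic: h = k = sec φ = 1/cos φ.
Areal scale = k² = sec²φ = 1/cos²(56.5°) = 1/0.5519² = 3.283.
True area = apparent / (areal scale) = 183000 / 3.283 ≈ 55700 km².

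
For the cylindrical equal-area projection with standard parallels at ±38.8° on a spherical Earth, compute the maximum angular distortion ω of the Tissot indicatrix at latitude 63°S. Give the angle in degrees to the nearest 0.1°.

59.1°

A cylindrical equal-area projection with standard parallel φ₀ has meridian scale h = cos φ / cos φ₀ and parallel scale k = cos φ₀ / cos φ (so areas are preserved, h·k = 1).
At 63°: h = 0.5825, k = 1.717; principal scales a = 1.717, b = 0.5825.
sin(ω/2) = (a − b)/(a + b) = 1.134/2.299 = 0.4933, so ω = 2 arcsin(0.4933) ≈ 59.1°.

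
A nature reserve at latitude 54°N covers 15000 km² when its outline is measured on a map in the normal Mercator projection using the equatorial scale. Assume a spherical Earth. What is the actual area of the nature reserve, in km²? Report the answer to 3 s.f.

5180 km²

Mercator is conformal, so the point scale is isotropic: h = k = sec φ = 1/cos φ.
Areal scale = k² = sec²φ = 1/cos²(54°) = 1/0.5878² = 2.894.
True area = apparent / (areal scale) = 15000 / 2.894 ≈ 5180 km².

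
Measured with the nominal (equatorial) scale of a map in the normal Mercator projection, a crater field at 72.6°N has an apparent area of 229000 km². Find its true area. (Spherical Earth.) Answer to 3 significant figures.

20500 km²

For Mercator, h = k = sec φ (a conformal cylindrical projection has a single point scale, 1/cos φ).
Areal scale = k² = sec²φ = 1/cos²(72.6°) = 1/0.2990² = 11.18.
True area = apparent / (areal scale) = 229000 / 11.18 ≈ 20500 km².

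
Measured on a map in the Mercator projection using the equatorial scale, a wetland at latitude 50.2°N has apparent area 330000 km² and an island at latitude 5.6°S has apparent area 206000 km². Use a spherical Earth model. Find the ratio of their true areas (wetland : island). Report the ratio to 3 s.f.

On Mercator the areal scale is sec²φ, so true area = apparent × cos²φ.
True area of wetland: 330000 × cos²(50.2°) = 330000 × 0.4097 = 135200 km².
True area of island: 206000 × cos²(5.6°) = 206000 × 0.9905 = 204000 km².
Ratio = 135200 / 204000 ≈ 0.663.

0.663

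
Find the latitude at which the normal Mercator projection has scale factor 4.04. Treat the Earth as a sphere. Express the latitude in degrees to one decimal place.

Mercator scale is k = sec φ = 1/cos φ.
1/cos φ = 4.04  ⇒  cos φ = 0.2475  ⇒  φ = arccos(0.2475) ≈ 75.7°.

75.7°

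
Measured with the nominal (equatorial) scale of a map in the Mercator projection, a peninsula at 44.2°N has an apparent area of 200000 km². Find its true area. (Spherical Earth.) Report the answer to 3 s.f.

103000 km²

Mercator is conformal, so the point scale is isotropic: h = k = sec φ = 1/cos φ.
Areal scale = k² = sec²φ = 1/cos²(44.2°) = 1/0.7169² = 1.946.
True area = apparent / (areal scale) = 200000 / 1.946 ≈ 103000 km².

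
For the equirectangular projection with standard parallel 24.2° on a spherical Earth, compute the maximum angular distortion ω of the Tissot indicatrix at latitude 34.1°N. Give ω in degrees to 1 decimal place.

With standard parallel φ₀ = 24.2°, the equirectangular projection gives x = Rλ cos φ₀, y = Rφ, so h = 1 and k = cos 24.2° / cos φ.
At 34.1°: h = 1.000, k = 1.102; principal scales a = 1.102, b = 1.000.
sin(ω/2) = (a − b)/(a + b) = 0.1015/2.102 = 0.04831, so ω = 2 arcsin(0.04831) ≈ 5.5°.

5.5°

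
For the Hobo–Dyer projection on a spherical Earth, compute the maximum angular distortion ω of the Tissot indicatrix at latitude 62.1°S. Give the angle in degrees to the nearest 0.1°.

57.9°

The Hobo–Dyer projection is cylindrical equal-area with φ₀ = 37.5°. A cylindrical equal-area projection with standard parallel φ₀ has meridian scale h = cos φ / cos φ₀ and parallel scale k = cos φ₀ / cos φ (so areas are preserved, h·k = 1).
At 62.1°: h = 0.5898, k = 1.695; principal scales a = 1.695, b = 0.5898.
sin(ω/2) = (a − b)/(a + b) = 1.106/2.285 = 0.4838, so ω = 2 arcsin(0.4838) ≈ 57.9°.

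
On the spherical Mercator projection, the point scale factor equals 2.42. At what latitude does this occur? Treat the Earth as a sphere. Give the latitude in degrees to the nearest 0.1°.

65.6°

Mercator scale is k = sec φ = 1/cos φ.
1/cos φ = 2.42  ⇒  cos φ = 0.4132  ⇒  φ = arccos(0.4132) ≈ 65.6°.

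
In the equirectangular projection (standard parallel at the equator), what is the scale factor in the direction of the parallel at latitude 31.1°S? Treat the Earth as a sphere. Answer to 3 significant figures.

Plate carrée maps x = Rλ, y = Rφ. The meridian scale is h = 1 and the parallel scale is k = 1/cos φ = sec φ.
k = 1/cos 31.1° = 1/0.8563 = 1.168.

1.17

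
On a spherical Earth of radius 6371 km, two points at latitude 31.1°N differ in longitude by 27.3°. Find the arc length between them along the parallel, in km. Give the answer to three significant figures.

Arc length along a parallel = R cos φ · Δλ (with Δλ in radians).
= 6371 × cos 31.1° × (27.3° × π/180) = 6371 × 0.8563 × 0.4765 ≈ 2600 km.

2600 km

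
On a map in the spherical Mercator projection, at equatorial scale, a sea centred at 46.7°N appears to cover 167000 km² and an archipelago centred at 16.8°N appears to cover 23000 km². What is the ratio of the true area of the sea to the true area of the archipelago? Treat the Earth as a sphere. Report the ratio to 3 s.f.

3.73

On Mercator the areal scale is sec²φ, so true area = apparent × cos²φ.
True area of sea: 167000 × cos²(46.7°) = 167000 × 0.4703 = 78550 km².
True area of archipelago: 23000 × cos²(16.8°) = 23000 × 0.9165 = 21080 km².
Ratio = 78550 / 21080 ≈ 3.73.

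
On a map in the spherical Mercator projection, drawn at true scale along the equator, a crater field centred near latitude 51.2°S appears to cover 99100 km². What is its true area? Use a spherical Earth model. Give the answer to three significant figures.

Mercator is conformal, so the point scale is isotropic: h = k = sec φ = 1/cos φ.
Areal scale = k² = sec²φ = 1/cos²(51.2°) = 1/0.6266² = 2.547.
True area = apparent / (areal scale) = 99100 / 2.547 ≈ 38900 km².

38900 km²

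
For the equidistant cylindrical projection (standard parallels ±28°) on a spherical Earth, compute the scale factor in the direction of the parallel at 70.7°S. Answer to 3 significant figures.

With standard parallel φ₀ = 28°, the equirectangular projection gives x = Rλ cos φ₀, y = Rφ, so h = 1 and k = cos 28° / cos φ.
k = cos 28° / cos 70.7° = 0.8829/0.3305 = 2.671.

2.67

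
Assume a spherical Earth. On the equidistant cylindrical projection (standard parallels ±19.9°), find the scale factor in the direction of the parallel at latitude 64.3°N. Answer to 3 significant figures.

2.17

With standard parallel φ₀ = 19.9°, the equirectangular projection gives x = Rλ cos φ₀, y = Rφ, so h = 1 and k = cos 19.9° / cos φ.
k = cos 19.9° / cos 64.3° = 0.9403/0.4337 = 2.168.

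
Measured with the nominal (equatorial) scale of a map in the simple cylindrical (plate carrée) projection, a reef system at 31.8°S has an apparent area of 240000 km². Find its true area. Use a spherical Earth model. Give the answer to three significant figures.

204000 km²

In the plate carrée (x = Rλ, y = Rφ), meridians are true-scale (h = 1) and parallels are stretched by k = sec φ.
Areal scale = h·k = 1 × sec φ; at 31.8°, h = 1.000, k = 1.177, so h·k = 1.177.
True area = apparent / (areal scale) = 240000 / 1.177 ≈ 204000 km².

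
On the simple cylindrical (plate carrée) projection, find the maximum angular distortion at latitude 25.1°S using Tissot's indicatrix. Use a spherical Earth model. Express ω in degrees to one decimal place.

5.7°

In the plate carrée (x = Rλ, y = Rφ), meridians are true-scale (h = 1) and parallels are stretched by k = sec φ.
At 25.1°: h = 1.000, k = 1.104; principal scales a = 1.104, b = 1.000.
sin(ω/2) = (a − b)/(a + b) = 0.1043/2.104 = 0.04956, so ω = 2 arcsin(0.04956) ≈ 5.7°.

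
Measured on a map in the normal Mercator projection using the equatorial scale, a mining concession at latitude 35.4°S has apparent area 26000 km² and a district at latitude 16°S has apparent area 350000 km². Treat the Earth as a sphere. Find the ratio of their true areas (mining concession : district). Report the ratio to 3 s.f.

Mercator's areal exaggeration is sec²φ; hence true area = (apparent area) · cos²φ.
True area of mining concession: 26000 × cos²(35.4°) = 26000 × 0.6644 = 17280 km².
True area of district: 350000 × cos²(16°) = 350000 × 0.9240 = 323400 km².
Ratio = 17280 / 323400 ≈ 0.0534.

0.0534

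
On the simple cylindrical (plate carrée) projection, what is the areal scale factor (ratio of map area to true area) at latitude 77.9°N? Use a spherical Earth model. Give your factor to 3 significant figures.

In the plate carrée (x = Rλ, y = Rφ), meridians are true-scale (h = 1) and parallels are stretched by k = sec φ.
Areal scale = h·k = 1 × sec φ; at 77.9°, h = 1.000, k = 4.771, so h·k = 4.771.

4.77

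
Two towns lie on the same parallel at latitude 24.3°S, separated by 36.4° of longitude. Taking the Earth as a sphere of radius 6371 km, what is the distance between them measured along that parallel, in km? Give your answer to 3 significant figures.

3690 km

Arc length along a parallel = R cos φ · Δλ (with Δλ in radians).
= 6371 × cos 24.3° × (36.4° × π/180) = 6371 × 0.9114 × 0.6353 ≈ 3690 km.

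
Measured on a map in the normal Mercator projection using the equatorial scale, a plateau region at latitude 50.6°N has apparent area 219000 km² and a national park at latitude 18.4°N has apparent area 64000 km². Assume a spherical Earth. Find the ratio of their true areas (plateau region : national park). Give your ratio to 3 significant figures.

Since Mercator area scale is 1/cos²φ, the true area equals the apparent area multiplied by cos²φ.
True area of plateau region: 219000 × cos²(50.6°) = 219000 × 0.4029 = 88230 km².
True area of national park: 64000 × cos²(18.4°) = 64000 × 0.9004 = 57620 km².
Ratio = 88230 / 57620 ≈ 1.53.

1.53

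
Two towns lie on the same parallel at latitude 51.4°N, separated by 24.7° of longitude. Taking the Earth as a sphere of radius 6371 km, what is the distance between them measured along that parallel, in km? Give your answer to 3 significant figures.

1710 km

Arc length along a parallel = R cos φ · Δλ (with Δλ in radians).
= 6371 × cos 51.4° × (24.7° × π/180) = 6371 × 0.6239 × 0.4311 ≈ 1710 km.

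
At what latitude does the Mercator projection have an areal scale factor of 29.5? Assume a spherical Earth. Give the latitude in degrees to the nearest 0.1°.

Mercator areal scale is sec²φ.
sec²φ = 29.5  ⇒  cos²φ = 0.03390  ⇒  cos φ = 0.1841.
φ = arccos(0.1841) ≈ 79.4°.

79.4°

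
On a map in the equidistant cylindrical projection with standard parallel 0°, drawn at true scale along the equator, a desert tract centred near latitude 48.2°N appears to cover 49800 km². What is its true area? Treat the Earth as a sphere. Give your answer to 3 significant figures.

33200 km²

In the plate carrée (x = Rλ, y = Rφ), meridians are true-scale (h = 1) and parallels are stretched by k = sec φ.
Areal scale = h·k = 1 × sec φ; at 48.2°, h = 1.000, k = 1.500, so h·k = 1.500.
True area = apparent / (areal scale) = 49800 / 1.500 ≈ 33200 km².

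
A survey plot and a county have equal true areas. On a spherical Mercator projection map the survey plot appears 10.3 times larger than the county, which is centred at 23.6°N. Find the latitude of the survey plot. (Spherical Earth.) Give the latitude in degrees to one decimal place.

73.4°

For equal true areas on Mercator, apparent areas scale as sec²φ, so the ratio is cos²φ₂ / cos²φ₁.
cos²φ₂ / cos²φ₁ = 10.3  ⇒  cos φ₁ = cos 23.6° / √10.3 = 0.9164/3.209 = 0.2855.
φ₁ = arccos(0.2855) ≈ 73.4°.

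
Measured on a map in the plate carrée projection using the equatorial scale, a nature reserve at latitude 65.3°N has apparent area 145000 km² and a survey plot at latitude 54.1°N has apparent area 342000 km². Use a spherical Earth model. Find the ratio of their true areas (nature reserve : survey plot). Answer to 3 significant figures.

On the plate carrée, areal scale = h·k = 1 × sec φ, so true area = apparent × cos φ.
True area of nature reserve: 145000 × cos(65.3°) = 145000 × 0.4179 = 60590 km².
True area of survey plot: 342000 × cos(54.1°) = 342000 × 0.5864 = 200500 km².
Ratio = 60590 / 200500 ≈ 0.302.

0.302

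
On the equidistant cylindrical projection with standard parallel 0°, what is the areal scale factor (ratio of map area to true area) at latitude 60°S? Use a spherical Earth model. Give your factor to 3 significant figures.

For the equirectangular projection with φ₀ = 0 (plate carrée), h = 1 along meridians and k = sec φ along parallels.
Areal scale = h·k = 1 × sec φ; at 60°, h = 1.000, k = 2.000, so h·k = 2.000.

2.00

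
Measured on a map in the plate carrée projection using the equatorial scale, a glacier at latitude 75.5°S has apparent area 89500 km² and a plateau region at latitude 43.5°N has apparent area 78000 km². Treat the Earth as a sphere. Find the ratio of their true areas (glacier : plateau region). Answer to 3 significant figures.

Plate carrée has h = 1 and k = sec φ, giving areal scale sec φ; true area = (apparent area) · cos φ.
True area of glacier: 89500 × cos(75.5°) = 89500 × 0.2504 = 22410 km².
True area of plateau region: 78000 × cos(43.5°) = 78000 × 0.7254 = 56580 km².
Ratio = 22410 / 56580 ≈ 0.396.

0.396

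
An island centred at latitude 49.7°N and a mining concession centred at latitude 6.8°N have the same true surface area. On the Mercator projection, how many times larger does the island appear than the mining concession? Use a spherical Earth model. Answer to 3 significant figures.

2.36

Mercator areal scale is sec²φ.
At 49.7°: sec²(49.7°) = 1/0.6468² = 2.390.
At 6.8°: sec²(6.8°) = 1/0.9930² = 1.014.
Ratio = 2.390/1.014 = cos²(6.8°)/cos²(49.7°) ≈ 2.36.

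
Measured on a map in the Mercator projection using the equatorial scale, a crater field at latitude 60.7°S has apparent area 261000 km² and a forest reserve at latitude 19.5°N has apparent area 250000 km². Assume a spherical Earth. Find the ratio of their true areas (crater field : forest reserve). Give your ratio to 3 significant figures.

On Mercator the areal scale is sec²φ, so true area = apparent × cos²φ.
True area of crater field: 261000 × cos²(60.7°) = 261000 × 0.2395 = 62510 km².
True area of forest reserve: 250000 × cos²(19.5°) = 250000 × 0.8886 = 222100 km².
Ratio = 62510 / 222100 ≈ 0.281.

0.281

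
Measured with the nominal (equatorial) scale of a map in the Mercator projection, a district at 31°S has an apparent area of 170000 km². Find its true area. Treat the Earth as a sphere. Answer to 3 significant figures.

For Mercator, h = k = sec φ (a conformal cylindrical projection has a single point scale, 1/cos φ).
Areal scale = k² = sec²φ = 1/cos²(31°) = 1/0.8572² = 1.361.
True area = apparent / (areal scale) = 170000 / 1.361 ≈ 125000 km².

125000 km²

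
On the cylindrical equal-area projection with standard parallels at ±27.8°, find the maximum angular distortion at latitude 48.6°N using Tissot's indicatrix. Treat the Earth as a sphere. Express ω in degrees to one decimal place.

32.9°

A cylindrical equal-area projection with standard parallel φ₀ has meridian scale h = cos φ / cos φ₀ and parallel scale k = cos φ₀ / cos φ (so areas are preserved, h·k = 1).
At 48.6°: h = 0.7476, k = 1.338; principal scales a = 1.338, b = 0.7476.
sin(ω/2) = (a − b)/(a + b) = 0.5900/2.085 = 0.2830, so ω = 2 arcsin(0.2830) ≈ 32.9°.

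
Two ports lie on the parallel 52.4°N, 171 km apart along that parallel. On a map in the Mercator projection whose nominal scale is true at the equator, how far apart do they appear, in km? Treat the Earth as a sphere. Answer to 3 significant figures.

280 km

For Mercator, h = k = sec φ (a conformal cylindrical projection has a single point scale, 1/cos φ).
Along the parallel, k = sec 52.4° = 1/0.6101 = 1.639.
Map distance = 171 × 1.639 ≈ 280 km.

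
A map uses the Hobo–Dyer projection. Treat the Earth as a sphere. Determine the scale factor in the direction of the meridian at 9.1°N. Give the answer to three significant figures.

1.24

The Hobo–Dyer projection is cylindrical equal-area with φ₀ = 37.5°. For cylindrical equal-area with standard parallel φ₀, h = cos φ / cos φ₀ and k = cos φ₀ / cos φ, so h·k = 1.
h = cos 9.1° / cos 37.5° = 0.9874/0.7934 = 1.245.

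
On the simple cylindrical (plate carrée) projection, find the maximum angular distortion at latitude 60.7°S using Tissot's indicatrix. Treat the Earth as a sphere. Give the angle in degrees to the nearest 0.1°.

Plate carrée maps x = Rλ, y = Rφ. The meridian scale is h = 1 and the parallel scale is k = 1/cos φ = sec φ.
At 60.7°: h = 1.000, k = 2.043; principal scales a = 2.043, b = 1.000.
sin(ω/2) = (a − b)/(a + b) = 1.043/3.043 = 0.3428, so ω = 2 arcsin(0.3428) ≈ 40.1°.

40.1°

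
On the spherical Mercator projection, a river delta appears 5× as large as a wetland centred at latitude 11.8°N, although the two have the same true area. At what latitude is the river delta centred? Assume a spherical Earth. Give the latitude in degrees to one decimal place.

For equal true areas on Mercator, apparent areas scale as sec²φ, so the ratio is cos²φ₂ / cos²φ₁.
cos²φ₂ / cos²φ₁ = 5  ⇒  cos φ₁ = cos 11.8° / √5 = 0.9789/2.236 = 0.4378.
φ₁ = arccos(0.4378) ≈ 64.0°.

64.0°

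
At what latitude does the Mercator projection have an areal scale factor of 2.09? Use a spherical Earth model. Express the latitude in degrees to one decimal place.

46.2°

Mercator areal scale is sec²φ.
sec²φ = 2.09  ⇒  cos²φ = 0.4785  ⇒  cos φ = 0.6917.
φ = arccos(0.6917) ≈ 46.2°.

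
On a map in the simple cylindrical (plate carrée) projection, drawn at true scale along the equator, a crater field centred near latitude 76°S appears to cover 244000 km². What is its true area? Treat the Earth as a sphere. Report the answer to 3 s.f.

59000 km²

For the equirectangular projection with φ₀ = 0 (plate carrée), h = 1 along meridians and k = sec φ along parallels.
Areal scale = h·k = 1 × sec φ; at 76°, h = 1.000, k = 4.134, so h·k = 4.134.
True area = apparent / (areal scale) = 244000 / 4.134 ≈ 59000 km².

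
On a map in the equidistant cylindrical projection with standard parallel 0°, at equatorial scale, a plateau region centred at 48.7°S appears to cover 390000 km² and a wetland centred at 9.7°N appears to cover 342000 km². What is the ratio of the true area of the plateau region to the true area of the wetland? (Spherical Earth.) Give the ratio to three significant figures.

0.764

On the plate carrée, areal scale = h·k = 1 × sec φ, so true area = apparent × cos φ.
True area of plateau region: 390000 × cos(48.7°) = 390000 × 0.6600 = 257400 km².
True area of wetland: 342000 × cos(9.7°) = 342000 × 0.9857 = 337100 km².
Ratio = 257400 / 337100 ≈ 0.764.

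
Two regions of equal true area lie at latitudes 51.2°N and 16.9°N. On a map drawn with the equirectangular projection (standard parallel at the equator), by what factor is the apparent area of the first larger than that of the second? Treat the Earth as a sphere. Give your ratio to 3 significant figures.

In the plate carrée (x = Rλ, y = Rφ), meridians are true-scale (h = 1) and parallels are stretched by k = sec φ.
Areal scale at 51.2°: h·k = 1.000 × 1.596 = 1.596.
Areal scale at 16.9°: h·k = 1.000 × 1.045 = 1.045.
Ratio = 1.596/1.045 ≈ 1.53.

1.53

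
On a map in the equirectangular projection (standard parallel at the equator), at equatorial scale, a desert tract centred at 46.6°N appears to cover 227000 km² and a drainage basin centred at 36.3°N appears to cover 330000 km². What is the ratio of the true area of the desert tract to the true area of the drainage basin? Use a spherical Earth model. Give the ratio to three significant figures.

0.586

Plate carrée has h = 1 and k = sec φ, giving areal scale sec φ; true area = (apparent area) · cos φ.
True area of desert tract: 227000 × cos(46.6°) = 227000 × 0.6871 = 156000 km².
True area of drainage basin: 330000 × cos(36.3°) = 330000 × 0.8059 = 266000 km².
Ratio = 156000 / 266000 ≈ 0.586.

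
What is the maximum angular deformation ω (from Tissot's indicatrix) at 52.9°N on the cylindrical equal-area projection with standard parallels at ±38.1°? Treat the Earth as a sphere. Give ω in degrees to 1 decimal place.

30.1°

For cylindrical equal-area with standard parallel φ₀, h = cos φ / cos φ₀ and k = cos φ₀ / cos φ, so h·k = 1.
At 52.9°: h = 0.7665, k = 1.305; principal scales a = 1.305, b = 0.7665.
sin(ω/2) = (a − b)/(a + b) = 0.5381/2.071 = 0.2598, so ω = 2 arcsin(0.2598) ≈ 30.1°.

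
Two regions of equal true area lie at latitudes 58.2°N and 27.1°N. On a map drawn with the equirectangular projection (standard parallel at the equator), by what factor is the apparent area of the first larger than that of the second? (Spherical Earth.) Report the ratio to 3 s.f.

For the equirectangular projection with φ₀ = 0 (plate carrée), h = 1 along meridians and k = sec φ along parallels.
Areal scale at 58.2°: h·k = 1.000 × 1.898 = 1.898.
Areal scale at 27.1°: h·k = 1.000 × 1.123 = 1.123.
Ratio = 1.898/1.123 ≈ 1.69.

1.69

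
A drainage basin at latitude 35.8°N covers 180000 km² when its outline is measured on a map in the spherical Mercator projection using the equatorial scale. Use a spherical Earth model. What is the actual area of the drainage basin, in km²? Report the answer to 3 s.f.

118000 km²

Mercator is conformal, so the point scale is isotropic: h = k = sec φ = 1/cos φ.
Areal scale = k² = sec²φ = 1/cos²(35.8°) = 1/0.8111² = 1.520.
True area = apparent / (areal scale) = 180000 / 1.520 ≈ 118000 km².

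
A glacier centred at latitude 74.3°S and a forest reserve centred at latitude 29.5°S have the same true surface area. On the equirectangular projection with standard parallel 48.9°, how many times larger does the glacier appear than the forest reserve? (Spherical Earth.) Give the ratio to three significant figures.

In the equirectangular projection with standard parallel φ₀ = 48.9° (x = Rλ cos φ₀, y = Rφ), meridians are true-scale (h = 1) and the parallel scale is k = cos φ₀ / cos φ.
Areal scale at 74.3°: h·k = 1.000 × 2.429 = 2.429.
Areal scale at 29.5°: h·k = 1.000 × 0.7553 = 0.7553.
Ratio = 2.429/0.7553 ≈ 3.22.

3.22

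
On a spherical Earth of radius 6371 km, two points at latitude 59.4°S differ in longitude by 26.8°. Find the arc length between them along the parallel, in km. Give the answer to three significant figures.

Arc length along a parallel = R cos φ · Δλ (with Δλ in radians).
= 6371 × cos 59.4° × (26.8° × π/180) = 6371 × 0.5090 × 0.4677 ≈ 1520 km.

1520 km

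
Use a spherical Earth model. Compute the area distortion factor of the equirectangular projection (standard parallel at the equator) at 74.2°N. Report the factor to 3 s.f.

For the equirectangular projection with φ₀ = 0 (plate carrée), h = 1 along meridians and k = sec φ along parallels.
Areal scale = h·k = 1 × sec φ; at 74.2°, h = 1.000, k = 3.673, so h·k = 3.673.

3.67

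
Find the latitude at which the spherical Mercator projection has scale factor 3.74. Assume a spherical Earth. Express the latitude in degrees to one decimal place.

Mercator scale is k = sec φ = 1/cos φ.
1/cos φ = 3.74  ⇒  cos φ = 0.2674  ⇒  φ = arccos(0.2674) ≈ 74.5°.

74.5°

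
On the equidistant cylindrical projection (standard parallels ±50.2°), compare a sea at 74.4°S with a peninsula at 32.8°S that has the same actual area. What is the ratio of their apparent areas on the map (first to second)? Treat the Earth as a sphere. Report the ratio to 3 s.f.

3.13

The equidistant cylindrical projection with φ₀ = 50.2° has h = 1 (meridians true) and k = cos φ₀ / cos φ along parallels.
Areal scale at 74.4°: h·k = 1.000 × 2.380 = 2.380.
Areal scale at 32.8°: h·k = 1.000 × 0.7615 = 0.7615.
Ratio = 2.380/0.7615 ≈ 3.13.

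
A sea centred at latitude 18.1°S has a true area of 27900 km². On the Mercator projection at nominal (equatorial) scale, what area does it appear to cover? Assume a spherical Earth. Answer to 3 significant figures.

For Mercator, h = k = sec φ (a conformal cylindrical projection has a single point scale, 1/cos φ).
Areal scale = k² = sec²φ = 1/cos²(18.1°) = 1/0.9505² = 1.107.
Apparent area = 27900 × 1.107 ≈ 30900 km².

30900 km²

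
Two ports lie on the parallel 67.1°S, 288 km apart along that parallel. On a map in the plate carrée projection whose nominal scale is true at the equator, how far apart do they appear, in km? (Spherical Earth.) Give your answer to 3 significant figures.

740 km

For the equirectangular projection with φ₀ = 0 (plate carrée), h = 1 along meridians and k = sec φ along parallels.
Along the parallel, k = sec 67.1° = 1/0.3891 = 2.570.
Map distance = 288 × 2.570 ≈ 740 km.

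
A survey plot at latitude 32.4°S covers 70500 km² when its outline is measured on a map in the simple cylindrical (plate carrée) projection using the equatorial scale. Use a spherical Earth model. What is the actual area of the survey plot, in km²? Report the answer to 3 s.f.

In the plate carrée (x = Rλ, y = Rφ), meridians are true-scale (h = 1) and parallels are stretched by k = sec φ.
Areal scale = h·k = 1 × sec φ; at 32.4°, h = 1.000, k = 1.184, so h·k = 1.184.
True area = apparent / (areal scale) = 70500 / 1.184 ≈ 59500 km².

59500 km²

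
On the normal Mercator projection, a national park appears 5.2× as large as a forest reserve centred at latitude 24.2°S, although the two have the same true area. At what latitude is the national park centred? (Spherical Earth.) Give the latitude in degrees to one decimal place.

For equal true areas on Mercator, apparent areas scale as sec²φ, so the ratio is cos²φ₂ / cos²φ₁.
cos²φ₂ / cos²φ₁ = 5.2  ⇒  cos φ₁ = cos 24.2° / √5.2 = 0.9121/2.280 = 0.4000.
φ₁ = arccos(0.4000) ≈ 66.4°.

66.4°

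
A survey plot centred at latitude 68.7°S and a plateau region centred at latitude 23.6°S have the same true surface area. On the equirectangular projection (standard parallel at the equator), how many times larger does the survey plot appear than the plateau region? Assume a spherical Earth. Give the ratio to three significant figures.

2.52

Plate carrée maps x = Rλ, y = Rφ. The meridian scale is h = 1 and the parallel scale is k = 1/cos φ = sec φ.
Areal scale at 68.7°: h·k = 1.000 × 2.753 = 2.753.
Areal scale at 23.6°: h·k = 1.000 × 1.091 = 1.091.
Ratio = 2.753/1.091 ≈ 2.52.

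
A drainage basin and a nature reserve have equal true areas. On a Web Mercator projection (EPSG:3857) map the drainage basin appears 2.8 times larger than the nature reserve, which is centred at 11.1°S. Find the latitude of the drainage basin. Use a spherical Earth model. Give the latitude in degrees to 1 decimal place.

54.1°

On Mercator, (apparent₁)/(apparent₂) = sec²φ₁ / sec²φ₂ when true areas are equal.
cos²φ₂ / cos²φ₁ = 2.8  ⇒  cos φ₁ = cos 11.1° / √2.8 = 0.9813/1.673 = 0.5864.
φ₁ = arccos(0.5864) ≈ 54.1°.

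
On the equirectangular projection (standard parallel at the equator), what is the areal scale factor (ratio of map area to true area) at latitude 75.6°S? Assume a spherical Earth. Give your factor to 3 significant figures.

Plate carrée maps x = Rλ, y = Rφ. The meridian scale is h = 1 and the parallel scale is k = 1/cos φ = sec φ.
Areal scale = h·k = 1 × sec φ; at 75.6°, h = 1.000, k = 4.021, so h·k = 4.021.

4.02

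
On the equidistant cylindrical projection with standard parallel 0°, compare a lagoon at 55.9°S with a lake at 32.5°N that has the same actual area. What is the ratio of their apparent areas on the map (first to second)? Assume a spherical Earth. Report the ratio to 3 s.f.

For the equirectangular projection with φ₀ = 0 (plate carrée), h = 1 along meridians and k = sec φ along parallels.
Areal scale at 55.9°: h·k = 1.000 × 1.784 = 1.784.
Areal scale at 32.5°: h·k = 1.000 × 1.186 = 1.186.
Ratio = 1.784/1.186 ≈ 1.50.

1.50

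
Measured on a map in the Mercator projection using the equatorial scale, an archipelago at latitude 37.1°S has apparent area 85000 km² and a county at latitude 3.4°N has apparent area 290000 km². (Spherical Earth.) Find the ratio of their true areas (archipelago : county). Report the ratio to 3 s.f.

0.187

Mercator's areal exaggeration is sec²φ; hence true area = (apparent area) · cos²φ.
True area of archipelago: 85000 × cos²(37.1°) = 85000 × 0.6361 = 54070 km².
True area of county: 290000 × cos²(3.4°) = 290000 × 0.9965 = 289000 km².
Ratio = 54070 / 289000 ≈ 0.187.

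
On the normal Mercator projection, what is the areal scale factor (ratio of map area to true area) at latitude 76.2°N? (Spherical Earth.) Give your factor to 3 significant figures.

The Mercator projection is conformal; its linear scale factor is the same in every direction and equals sec φ = 1/cos φ.
Areal scale = k² = sec²φ = 1/cos²(76.2°) = 1/0.2385² = 17.58.

17.6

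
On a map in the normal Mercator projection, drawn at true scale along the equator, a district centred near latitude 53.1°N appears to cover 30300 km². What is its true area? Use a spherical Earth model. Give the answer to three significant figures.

10900 km²

Mercator is conformal, so the point scale is isotropic: h = k = sec φ = 1/cos φ.
Areal scale = k² = sec²φ = 1/cos²(53.1°) = 1/0.6004² = 2.774.
True area = apparent / (areal scale) = 30300 / 2.774 ≈ 10900 km².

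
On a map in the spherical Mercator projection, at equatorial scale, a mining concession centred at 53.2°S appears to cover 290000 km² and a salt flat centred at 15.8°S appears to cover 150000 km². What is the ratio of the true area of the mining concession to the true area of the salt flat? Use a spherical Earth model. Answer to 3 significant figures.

0.749

On Mercator the areal scale is sec²φ, so true area = apparent × cos²φ.
True area of mining concession: 290000 × cos²(53.2°) = 290000 × 0.3588 = 104100 km².
True area of salt flat: 150000 × cos²(15.8°) = 150000 × 0.9259 = 138900 km².
Ratio = 104100 / 138900 ≈ 0.749.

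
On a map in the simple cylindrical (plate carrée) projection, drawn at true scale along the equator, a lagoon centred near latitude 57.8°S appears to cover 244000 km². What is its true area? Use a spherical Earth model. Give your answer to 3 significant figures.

130000 km²

Plate carrée maps x = Rλ, y = Rφ. The meridian scale is h = 1 and the parallel scale is k = 1/cos φ = sec φ.
Areal scale = h·k = 1 × sec φ; at 57.8°, h = 1.000, k = 1.877, so h·k = 1.877.
True area = apparent / (areal scale) = 244000 / 1.877 ≈ 130000 km².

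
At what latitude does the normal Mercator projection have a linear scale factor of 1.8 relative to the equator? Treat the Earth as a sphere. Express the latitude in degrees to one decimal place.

56.3°

Mercator scale is k = sec φ = 1/cos φ.
1/cos φ = 1.8  ⇒  cos φ = 0.5556  ⇒  φ = arccos(0.5556) ≈ 56.3°.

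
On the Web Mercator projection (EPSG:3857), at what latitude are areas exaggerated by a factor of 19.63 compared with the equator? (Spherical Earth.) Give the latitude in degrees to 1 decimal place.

Mercator areal scale is sec²φ.
sec²φ = 19.63  ⇒  cos²φ = 0.05094  ⇒  cos φ = 0.2257.
φ = arccos(0.2257) ≈ 77.0°.

77.0°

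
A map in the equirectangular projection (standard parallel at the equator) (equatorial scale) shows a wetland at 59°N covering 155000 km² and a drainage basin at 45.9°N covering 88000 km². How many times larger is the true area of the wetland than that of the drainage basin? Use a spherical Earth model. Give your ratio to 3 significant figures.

1.30

On the plate carrée, areal scale = h·k = 1 × sec φ, so true area = apparent × cos φ.
True area of wetland: 155000 × cos(59°) = 155000 × 0.5150 = 79830 km².
True area of drainage basin: 88000 × cos(45.9°) = 88000 × 0.6959 = 61240 km².
Ratio = 79830 / 61240 ≈ 1.30.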